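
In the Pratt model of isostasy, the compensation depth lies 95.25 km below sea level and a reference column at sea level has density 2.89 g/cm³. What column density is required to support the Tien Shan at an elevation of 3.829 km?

2.78 g/cm³

Pratt balance: ρ_ref D = ρ (D + h).
ρ = ρ_ref D/(D + h) = 2.89 × 95.25 km/(95.25 km + 3.829 km) = 2.78 g/cm³.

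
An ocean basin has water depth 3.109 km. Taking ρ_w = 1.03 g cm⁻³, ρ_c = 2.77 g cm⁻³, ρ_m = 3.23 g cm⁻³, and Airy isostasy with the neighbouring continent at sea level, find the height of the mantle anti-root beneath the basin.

11.8 km

Isostatic balance requires: replacing crust with seawater at the top is compensated by replacing crust with mantle at the base: d (ρ_c − ρ_w) = a (ρ_m − ρ_c).
a = d (ρ_c − ρ_w)/(ρ_m − ρ_c) = 3.109 km × 1.74/0.46 = 11.8 km.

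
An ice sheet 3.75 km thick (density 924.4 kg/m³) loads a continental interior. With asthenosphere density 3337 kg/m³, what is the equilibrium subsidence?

By Archimedes' principle applied to the lithosphere: the ice load ρ_ice t is balanced by mantle displaced below, ρ_m s.
s = t ρ_ice / ρ_m = 3.75 km × 924.4/3337 = 1.04 km.

1.04 km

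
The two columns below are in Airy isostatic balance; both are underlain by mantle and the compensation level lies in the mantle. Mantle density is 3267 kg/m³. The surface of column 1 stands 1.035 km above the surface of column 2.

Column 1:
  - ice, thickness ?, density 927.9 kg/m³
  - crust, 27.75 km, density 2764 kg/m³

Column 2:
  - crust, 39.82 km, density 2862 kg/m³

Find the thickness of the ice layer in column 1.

Take the compensation level at the base of the deeper column (depth z_c below the surface of column 1) and equate Σ ρ_i t_i down to z_c; mantle fills any gap and the z_c terms cancel.
Column 1: x×927.9 + 27.75×2764 + (z_c − 27.75 − x)×3267
Column 2: 1.035×0 + 39.82×2862 + (z_c − 1.035 − 39.82)×3267
The z_c×3267 term appears on both sides and cancels. Collect the known terms of each column as K = Σ(ρt)_known − 3267 × (depth of known layers): K_1 = 76701 − 3267×27.75 = −13958.25; K_2 = 113964.84 − 3267×(1.035 + 39.82) = −19508.445.
Balance: K_1 − x×(3267 − 927.9) = K_2, so x = (K_1 − K_2)/(3267 − 927.9) = 5550.19/2339.1 = 2.37 km.

2.37 km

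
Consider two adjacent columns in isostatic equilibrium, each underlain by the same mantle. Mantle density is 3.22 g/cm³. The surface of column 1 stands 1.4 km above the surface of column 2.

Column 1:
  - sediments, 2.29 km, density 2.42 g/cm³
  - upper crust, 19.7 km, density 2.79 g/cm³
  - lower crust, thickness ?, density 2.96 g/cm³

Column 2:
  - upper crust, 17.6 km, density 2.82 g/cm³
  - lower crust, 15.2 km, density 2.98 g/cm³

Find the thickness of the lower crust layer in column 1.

18.8 km

Take the compensation level at the base of the deeper column (depth z_c below the surface of column 1) and equate Σ ρ_i t_i down to z_c; mantle fills any gap and the z_c terms cancel.
Column 1: 2.29×2.42 + 19.7×2.79 + x×2.96 + (z_c − 21.99 − x)×3.22
Column 2: 1.4×0 + 17.6×2.82 + 15.2×2.98 + (z_c − 1.4 − 32.8)×3.22
The z_c×3.22 term appears on both sides and cancels. Collect the known terms of each column as K = Σ(ρt)_known − 3.22 × (depth of known layers): K_1 = 60.5048 − 3.22×21.99 = −10.303; K_2 = 94.928 − 3.22×(1.4 + 32.8) = −15.196.
Balance: K_1 − x×(3.22 − 2.96) = K_2, so x = (K_1 − K_2)/(3.22 − 2.96) = 4.893/0.26 = 18.8 km.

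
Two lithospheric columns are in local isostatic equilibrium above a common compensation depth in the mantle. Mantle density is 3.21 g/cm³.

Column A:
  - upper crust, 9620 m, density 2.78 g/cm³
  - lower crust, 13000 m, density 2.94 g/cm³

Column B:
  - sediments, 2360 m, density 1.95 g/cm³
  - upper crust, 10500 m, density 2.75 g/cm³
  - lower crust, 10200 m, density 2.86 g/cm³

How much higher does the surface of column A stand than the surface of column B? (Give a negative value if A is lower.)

For any compensation level in the mantle, the mantle terms cancel and isostasy reduces to e = (Σt_A − Σt_B) − (Σ(ρt)_A − Σ(ρt)_B) / ρ_m.
Σt_A = 22620 m; Σt_B = 23060 m; Σ(ρt)_A = 64963.6; Σ(ρt)_B = 62649 (in m·g/cm³).
e = (22620 − 23060) − (64963.6 − 62649) / 3.21 = −1160 m.

−1160 m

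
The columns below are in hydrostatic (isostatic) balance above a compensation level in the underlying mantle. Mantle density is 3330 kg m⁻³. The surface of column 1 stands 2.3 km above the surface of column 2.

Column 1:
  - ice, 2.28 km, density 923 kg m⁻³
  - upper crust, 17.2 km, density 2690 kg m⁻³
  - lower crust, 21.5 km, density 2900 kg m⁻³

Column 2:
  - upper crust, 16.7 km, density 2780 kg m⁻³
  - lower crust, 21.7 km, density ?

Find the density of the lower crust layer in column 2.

Take the compensation level at the base of the deeper column (depth z_c below the surface of column 1) and equate Σ ρ_i t_i down to z_c; mantle fills any gap and the z_c terms cancel.
Column 1: 2.28×923 + 17.2×2690 + 21.5×2900 + (z_c − 40.98)×3330
Column 2: 2.3×0 + 16.7×2780 + 21.7×ρ + (z_c − 2.3 − 38.4)×3330
The z_c×3330 term appears on both sides and cancels. Collect the known terms of each column as K = Σ(ρt)_known − 3330 × (depth of known layers): K_1 = 110722.44 − 3330×40.98 = −25740.96; K_2 = 46426 − 3330×(2.3 + 38.4) = −89105.
Balance: K_1 = K_2 + 21.7×ρ, so ρ = (K_1 − K_2)/21.7 = 63364/21.7 = 2920 kg m⁻³.

2920 kg m⁻³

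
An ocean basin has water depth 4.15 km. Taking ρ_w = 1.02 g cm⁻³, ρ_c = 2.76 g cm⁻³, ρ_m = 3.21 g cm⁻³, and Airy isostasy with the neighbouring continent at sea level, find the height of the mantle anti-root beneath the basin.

Isostatic balance requires: replacing crust with seawater at the top is compensated by replacing crust with mantle at the base: d (ρ_c − ρ_w) = a (ρ_m − ρ_c).
a = d (ρ_c − ρ_w)/(ρ_m − ρ_c) = 4.15 km × 1.74/0.45 = 16 km.

16 km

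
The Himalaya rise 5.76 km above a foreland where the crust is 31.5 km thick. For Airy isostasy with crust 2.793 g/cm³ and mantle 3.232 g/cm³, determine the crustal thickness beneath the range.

73.9 km

Root depth r = h ρ_c / (ρ_m − ρ_c) = 5.76 km × 2.793 / 0.439 = 36.65 km.
Total thickness = T + h + r = 31.5 km + 5.76 km + 36.65 km = 73.9 km.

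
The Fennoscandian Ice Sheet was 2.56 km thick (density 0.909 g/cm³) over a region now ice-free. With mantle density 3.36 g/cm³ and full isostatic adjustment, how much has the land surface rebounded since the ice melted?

Removing the load lets mantle flow back in; uplift u satisfies ρ_ice t = ρ_m u.
u = t ρ_ice/ρ_m = 2.56 km × 0.909/3.36 = 0.693 km.

0.693 km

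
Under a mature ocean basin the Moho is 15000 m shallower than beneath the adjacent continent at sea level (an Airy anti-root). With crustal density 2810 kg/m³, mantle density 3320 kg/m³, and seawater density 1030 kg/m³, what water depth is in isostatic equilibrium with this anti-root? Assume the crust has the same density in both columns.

4300 m

Replacing a thickness d of crust by seawater at the top must be balanced by replacing crust with mantle at the base: d (ρ_c − ρ_w) = a (ρ_m − ρ_c).
d = a (ρ_m − ρ_c)/(ρ_c − ρ_w) = 15000 m × 510/1780 = 4300 m.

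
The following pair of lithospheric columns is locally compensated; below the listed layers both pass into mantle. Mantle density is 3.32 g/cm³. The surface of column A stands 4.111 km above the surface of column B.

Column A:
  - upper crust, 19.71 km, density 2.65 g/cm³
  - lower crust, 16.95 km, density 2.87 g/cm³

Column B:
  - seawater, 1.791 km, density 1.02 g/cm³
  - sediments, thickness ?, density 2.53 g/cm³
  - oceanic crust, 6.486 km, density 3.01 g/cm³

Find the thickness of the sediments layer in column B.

1.34 km

Take the compensation level at the base of the deeper column (depth z_c below the surface of column A) and equate Σ ρ_i t_i down to z_c; mantle fills any gap and the z_c terms cancel.
Column A: 19.71×2.65 + 16.95×2.87 + (z_c − 36.66)×3.32
Column B: 4.111×0 + 1.791×1.02 + x×2.53 + 6.486×3.01 + (z_c − 4.111 − 8.277 − x)×3.32
The z_c×3.32 term appears on both sides and cancels. Collect the known terms of each column as K = Σ(ρt)_known − 3.32 × (depth of known layers): K_A = 100.878 − 3.32×36.66 = −20.8332; K_B = 21.34968 − 3.32×(4.111 + 8.277) = −19.77848.
Balance: K_A = K_B − x×(3.32 − 2.53), so x = (K_B − K_A)/(3.32 − 2.53) = 1.05472/0.79 = 1.34 km.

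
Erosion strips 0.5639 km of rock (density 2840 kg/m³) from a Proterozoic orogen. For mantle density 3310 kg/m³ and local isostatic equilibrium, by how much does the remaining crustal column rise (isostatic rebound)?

Unloading: uplift u = e ρ_c/ρ_m = 0.5639 km × 2840/3310 = 0.484 km.

0.484 km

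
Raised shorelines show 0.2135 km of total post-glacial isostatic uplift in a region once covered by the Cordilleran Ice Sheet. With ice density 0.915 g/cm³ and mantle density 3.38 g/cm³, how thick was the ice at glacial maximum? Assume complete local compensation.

u = t ρ_ice/ρ_m → t = u ρ_m/ρ_ice = 0.2135 km × 3.38/0.915 = 0.789 km.

0.789 km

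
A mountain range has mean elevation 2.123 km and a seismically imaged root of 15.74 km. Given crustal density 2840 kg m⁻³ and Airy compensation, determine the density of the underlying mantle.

Airy balance: ρ_c h = (ρ_m − ρ_c) r → ρ_m = ρ_c (1 + h/r).
ρ_m = 2840 × (1 + 2.123 km/15.74 km) = 3220 kg m⁻³.

3220 kg m⁻³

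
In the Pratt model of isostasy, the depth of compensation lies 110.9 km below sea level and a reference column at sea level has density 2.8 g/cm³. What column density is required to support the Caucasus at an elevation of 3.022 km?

2.73 g/cm³

Pratt balance: ρ_ref D = ρ (D + h).
ρ = ρ_ref D/(D + h) = 2.8 × 110.9 km/(110.9 km + 3.022 km) = 2.73 g/cm³.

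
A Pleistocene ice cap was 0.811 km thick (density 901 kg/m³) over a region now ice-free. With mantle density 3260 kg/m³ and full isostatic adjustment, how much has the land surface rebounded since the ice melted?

0.224 km

Removing the load lets mantle flow back in; uplift u satisfies ρ_ice t = ρ_m u.
u = t ρ_ice/ρ_m = 0.811 km × 901/3260 = 0.224 km.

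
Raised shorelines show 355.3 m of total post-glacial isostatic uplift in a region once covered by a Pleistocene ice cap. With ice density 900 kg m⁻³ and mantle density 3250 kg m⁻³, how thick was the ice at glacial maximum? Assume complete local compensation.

u = t ρ_ice/ρ_m → t = u ρ_m/ρ_ice = 355.3 m × 3250/900 = 1280 m.

1280 m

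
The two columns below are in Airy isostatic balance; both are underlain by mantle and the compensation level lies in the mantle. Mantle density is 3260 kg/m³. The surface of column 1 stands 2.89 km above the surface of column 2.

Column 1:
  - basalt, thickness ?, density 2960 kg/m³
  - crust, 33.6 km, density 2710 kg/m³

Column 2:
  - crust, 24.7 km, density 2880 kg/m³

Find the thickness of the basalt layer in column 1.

1.09 km

Take the compensation level at the base of the deeper column (depth z_c below the surface of column 1) and equate Σ ρ_i t_i down to z_c; mantle fills any gap and the z_c terms cancel.
Column 1: x×2960 + 33.6×2710 + (z_c − 33.6 − x)×3260
Column 2: 2.89×0 + 24.7×2880 + (z_c − 2.89 − 24.7)×3260
The z_c×3260 term appears on both sides and cancels. Collect the known terms of each column as K = Σ(ρt)_known − 3260 × (depth of known layers): K_1 = 91056 − 3260×33.6 = −18480; K_2 = 71136 − 3260×(2.89 + 24.7) = −18807.4.
Balance: K_1 − x×(3260 − 2960) = K_2, so x = (K_1 − K_2)/(3260 − 2960) = 327.4/300 = 1.09 km.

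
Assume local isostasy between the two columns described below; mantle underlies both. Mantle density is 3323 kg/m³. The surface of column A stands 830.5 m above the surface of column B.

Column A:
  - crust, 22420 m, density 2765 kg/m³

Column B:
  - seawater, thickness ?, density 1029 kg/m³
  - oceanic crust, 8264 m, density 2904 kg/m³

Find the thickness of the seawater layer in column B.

Take the compensation level at the base of the deeper column (depth z_c below the surface of column A) and equate Σ ρ_i t_i down to z_c; mantle fills any gap and the z_c terms cancel.
Column A: 22420×2765 + (z_c − 22420)×3323
Column B: 830.5×0 + x×1029 + 8264×2904 + (z_c − 830.5 − 8264 − x)×3323
The z_c×3323 term appears on both sides and cancels. Collect the known terms of each column as K = Σ(ρt)_known − 3323 × (depth of known layers): K_A = 61991300 − 3323×22420 = −12510360; K_B = 23998656 − 3323×(830.5 + 8264) = −6222367.5.
Balance: K_A = K_B − x×(3323 − 1029), so x = (K_B − K_A)/(3323 − 1029) = 6287990/2294 = 2740 m.

2740 m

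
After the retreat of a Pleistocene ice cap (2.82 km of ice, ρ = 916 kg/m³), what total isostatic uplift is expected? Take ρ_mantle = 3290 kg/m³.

Removing the load lets mantle flow back in; uplift u satisfies ρ_ice t = ρ_m u.
u = t ρ_ice/ρ_m = 2.82 km × 916/3290 = 0.785 km.

0.785 km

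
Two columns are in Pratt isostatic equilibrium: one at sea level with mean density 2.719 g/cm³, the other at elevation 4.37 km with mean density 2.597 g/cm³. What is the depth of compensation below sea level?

93 km

ρ_ref D = ρ (D + h) → D (ρ_ref − ρ) = ρ h.
D = ρ h/(ρ_ref − ρ) = 2.597 × 4.37 km/(2.719 − 2.597) = 93 km.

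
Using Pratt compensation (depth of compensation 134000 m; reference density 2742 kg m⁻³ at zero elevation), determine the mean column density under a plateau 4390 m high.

2660 kg m⁻³

Pratt balance: ρ_ref D = ρ (D + h).
ρ = ρ_ref D/(D + h) = 2742 × 134000 m/(134000 m + 4390 m) = 2660 kg m⁻³.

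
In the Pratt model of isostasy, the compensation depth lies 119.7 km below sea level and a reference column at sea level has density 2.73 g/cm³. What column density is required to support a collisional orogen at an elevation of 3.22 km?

Pratt balance: ρ_ref D = ρ (D + h).
ρ = ρ_ref D/(D + h) = 2.73 × 119.7 km/(119.7 km + 3.22 km) = 2.66 g/cm³.

2.66 g/cm³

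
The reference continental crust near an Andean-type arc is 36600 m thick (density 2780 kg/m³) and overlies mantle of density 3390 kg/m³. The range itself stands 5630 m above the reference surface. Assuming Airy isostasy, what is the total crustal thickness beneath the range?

67900 m

Root depth r = h ρ_c / (ρ_m − ρ_c) = 5630 m × 2780 / 610 = 25660 m.
Total thickness = T + h + r = 36600 m + 5630 m + 25660 m = 67900 m.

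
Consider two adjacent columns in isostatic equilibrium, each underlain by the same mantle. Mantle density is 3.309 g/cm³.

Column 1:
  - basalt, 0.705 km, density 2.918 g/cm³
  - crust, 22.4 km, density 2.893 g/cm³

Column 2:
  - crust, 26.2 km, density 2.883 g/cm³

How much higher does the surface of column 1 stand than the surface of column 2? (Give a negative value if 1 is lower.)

For any compensation level in the mantle, the mantle terms cancel and isostasy reduces to e = (Σt_1 − Σt_2) − (Σ(ρt)_1 − Σ(ρt)_2) / ρ_m.
Σt_1 = 23.105 km; Σt_2 = 26.2 km; Σ(ρt)_1 = 66.86039; Σ(ρt)_2 = 75.5346 (in km·g/cm³).
e = (23.105 − 26.2) − (66.86039 − 75.5346) / 3.309 = −0.474 km.

−0.474 km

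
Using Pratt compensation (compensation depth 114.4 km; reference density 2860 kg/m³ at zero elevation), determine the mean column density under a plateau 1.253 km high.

Pratt balance: ρ_ref D = ρ (D + h).
ρ = ρ_ref D/(D + h) = 2860 × 114.4 km/(114.4 km + 1.253 km) = 2830 kg/m³.

2830 kg/m³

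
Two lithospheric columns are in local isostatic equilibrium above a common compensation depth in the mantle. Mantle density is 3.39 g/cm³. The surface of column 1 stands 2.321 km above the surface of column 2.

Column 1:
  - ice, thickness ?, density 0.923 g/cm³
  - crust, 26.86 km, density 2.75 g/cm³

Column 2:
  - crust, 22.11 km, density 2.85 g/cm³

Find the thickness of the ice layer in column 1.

1.06 km

Take the compensation level at the base of the deeper column (depth z_c below the surface of column 1) and equate Σ ρ_i t_i down to z_c; mantle fills any gap and the z_c terms cancel.
Column 1: x×0.923 + 26.86×2.75 + (z_c − 26.86 − x)×3.39
Column 2: 2.321×0 + 22.11×2.85 + (z_c − 2.321 − 22.11)×3.39
The z_c×3.39 term appears on both sides and cancels. Collect the known terms of each column as K = Σ(ρt)_known − 3.39 × (depth of known layers): K_1 = 73.865 − 3.39×26.86 = −17.1904; K_2 = 63.0135 − 3.39×(2.321 + 22.11) = −19.80759.
Balance: K_1 − x×(3.39 − 0.923) = K_2, so x = (K_1 − K_2)/(3.39 − 0.923) = 2.61719/2.467 = 1.06 km.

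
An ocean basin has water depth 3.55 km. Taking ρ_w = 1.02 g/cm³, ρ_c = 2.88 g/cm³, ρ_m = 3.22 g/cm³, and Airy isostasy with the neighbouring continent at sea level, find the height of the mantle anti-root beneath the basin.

19.4 km

In Airy isostatic equilibrium: replacing crust with seawater at the top is compensated by replacing crust with mantle at the base: d (ρ_c − ρ_w) = a (ρ_m − ρ_c).
a = d (ρ_c − ρ_w)/(ρ_m − ρ_c) = 3.55 km × 1.86/0.34 = 19.4 km.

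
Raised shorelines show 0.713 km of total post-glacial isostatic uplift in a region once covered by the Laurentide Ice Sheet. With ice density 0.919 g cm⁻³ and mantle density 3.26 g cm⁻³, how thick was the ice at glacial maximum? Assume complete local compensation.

2.53 km

u = t ρ_ice/ρ_m → t = u ρ_m/ρ_ice = 0.713 km × 3.26/0.919 = 2.53 km.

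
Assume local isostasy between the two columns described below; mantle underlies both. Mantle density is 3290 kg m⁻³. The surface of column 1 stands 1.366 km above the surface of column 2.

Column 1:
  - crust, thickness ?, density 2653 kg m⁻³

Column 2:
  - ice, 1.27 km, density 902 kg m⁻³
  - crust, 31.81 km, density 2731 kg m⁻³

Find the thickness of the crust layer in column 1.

Take the compensation level at the base of the deeper column (depth z_c below the surface of column 1) and equate Σ ρ_i t_i down to z_c; mantle fills any gap and the z_c terms cancel.
Column 1: x×2653 + (z_c − 0 − x)×3290
Column 2: 1.366×0 + 1.27×902 + 31.81×2731 + (z_c − 1.366 − 33.08)×3290
The z_c×3290 term appears on both sides and cancels. Collect the known terms of each column as K = Σ(ρt)_known − 3290 × (depth of known layers): K_1 = 0 − 3290×0 = 0; K_2 = 88018.65 − 3290×(1.366 + 33.08) = −25308.69.
Balance: K_1 − x×(3290 − 2653) = K_2, so x = (K_1 − K_2)/(3290 − 2653) = 25308.7/637 = 39.7 km.

39.7 km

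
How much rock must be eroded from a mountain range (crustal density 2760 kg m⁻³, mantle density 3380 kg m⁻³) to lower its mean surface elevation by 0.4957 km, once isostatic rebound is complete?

2.7 km

Net drop Δ = e − u = e − e ρ_c/ρ_m = e (ρ_m − ρ_c)/ρ_m.
e = Δ ρ_m/(ρ_m − ρ_c) = 0.4957 km × 3380/620 = 2.7 km.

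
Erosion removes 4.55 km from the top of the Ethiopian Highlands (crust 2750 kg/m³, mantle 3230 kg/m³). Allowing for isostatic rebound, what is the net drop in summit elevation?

Rebound u = e ρ_c/ρ_m = 4.55 km × 2750/3230 = 3.874 km.
Net surface drop = e − u = 4.55 km − 3.874 km = e (ρ_m − ρ_c)/ρ_m = 0.676 km.

0.676 km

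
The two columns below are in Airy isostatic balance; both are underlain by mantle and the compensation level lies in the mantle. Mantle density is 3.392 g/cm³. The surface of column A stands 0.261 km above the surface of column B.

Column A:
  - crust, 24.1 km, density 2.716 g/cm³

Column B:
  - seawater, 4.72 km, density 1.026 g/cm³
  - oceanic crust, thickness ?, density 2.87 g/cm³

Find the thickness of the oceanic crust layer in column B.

Take the compensation level at the base of the deeper column (depth z_c below the surface of column A) and equate Σ ρ_i t_i down to z_c; mantle fills any gap and the z_c terms cancel.
Column A: 24.1×2.716 + (z_c − 24.1)×3.392
Column B: 0.261×0 + 4.72×1.026 + x×2.87 + (z_c − 0.261 − 4.72 − x)×3.392
The z_c×3.392 term appears on both sides and cancels. Collect the known terms of each column as K = Σ(ρt)_known − 3.392 × (depth of known layers): K_A = 65.4556 − 3.392×24.1 = −16.2916; K_B = 4.84272 − 3.392×(0.261 + 4.72) = −12.052832.
Balance: K_A = K_B − x×(3.392 − 2.87), so x = (K_B − K_A)/(3.392 − 2.87) = 4.23877/0.522 = 8.12 km.

8.12 km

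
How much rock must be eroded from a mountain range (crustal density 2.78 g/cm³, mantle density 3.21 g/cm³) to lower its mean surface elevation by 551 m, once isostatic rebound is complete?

Net drop Δ = e − u = e − e ρ_c/ρ_m = e (ρ_m − ρ_c)/ρ_m.
e = Δ ρ_m/(ρ_m − ρ_c) = 551 m × 3.21/0.43 = 4110 m.

4110 m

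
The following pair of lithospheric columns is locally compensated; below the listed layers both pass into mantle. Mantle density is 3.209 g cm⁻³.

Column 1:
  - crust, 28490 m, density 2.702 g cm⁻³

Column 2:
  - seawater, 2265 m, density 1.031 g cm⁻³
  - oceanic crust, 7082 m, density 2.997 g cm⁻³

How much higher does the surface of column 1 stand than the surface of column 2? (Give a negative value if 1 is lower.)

For any compensation level in the mantle, the mantle terms cancel and isostasy reduces to e = (Σt_1 − Σt_2) − (Σ(ρt)_1 − Σ(ρt)_2) / ρ_m.
Σt_1 = 28490 m; Σt_2 = 9347 m; Σ(ρt)_1 = 76979.98; Σ(ρt)_2 = 23559.969 (in m·g cm⁻³).
e = (28490 − 9347) − (76979.98 − 23559.969) / 3.209 = 2500 m.

2500 m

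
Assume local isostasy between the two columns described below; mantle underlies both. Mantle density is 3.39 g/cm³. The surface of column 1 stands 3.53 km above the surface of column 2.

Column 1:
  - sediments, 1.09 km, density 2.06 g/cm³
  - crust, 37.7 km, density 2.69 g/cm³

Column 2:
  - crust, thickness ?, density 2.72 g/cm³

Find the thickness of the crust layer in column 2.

Take the compensation level at the base of the deeper column (depth z_c below the surface of column 1) and equate Σ ρ_i t_i down to z_c; mantle fills any gap and the z_c terms cancel.
Column 1: 1.09×2.06 + 37.7×2.69 + (z_c − 38.79)×3.39
Column 2: 3.53×0 + x×2.72 + (z_c − 3.53 − 0 − x)×3.39
The z_c×3.39 term appears on both sides and cancels. Collect the known terms of each column as K = Σ(ρt)_known − 3.39 × (depth of known layers): K_1 = 103.6584 − 3.39×38.79 = −27.8397; K_2 = 0 − 3.39×(3.53 + 0) = −11.9667.
Balance: K_1 = K_2 − x×(3.39 − 2.72), so x = (K_2 − K_1)/(3.39 − 2.72) = 15.873/0.67 = 23.7 km.

23.7 km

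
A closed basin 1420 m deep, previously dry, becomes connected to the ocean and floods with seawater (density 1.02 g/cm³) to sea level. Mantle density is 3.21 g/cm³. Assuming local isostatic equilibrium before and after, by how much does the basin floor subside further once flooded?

After flooding the water column is d + s deep. Its weight must equal the weight of mantle displaced by the extra subsidence s: (d + s) ρ_w = s ρ_m.
s = d ρ_w / (ρ_m − ρ_w) = 1420 m × 1.02/(3.21 − 1.02) = 661 m.

661 m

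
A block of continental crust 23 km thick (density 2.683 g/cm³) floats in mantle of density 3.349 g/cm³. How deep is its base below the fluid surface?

18.4 km

Draft d = t ρ_obj/ρ_fluid = 23 km × 2.683/3.349 = 18.4 km.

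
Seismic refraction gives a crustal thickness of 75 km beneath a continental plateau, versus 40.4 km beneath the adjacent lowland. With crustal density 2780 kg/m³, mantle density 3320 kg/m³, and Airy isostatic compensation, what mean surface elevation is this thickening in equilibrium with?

Excess crust Δ = 75 km − 40.4 km = 34.6 km, split between elevation h and root r with h + r = Δ.
Airy balance ρ_c h = (ρ_m − ρ_c) r gives r = h ρ_c/(ρ_m − ρ_c), so h (1 + ρ_c/(ρ_m − ρ_c)) = Δ, i.e. h = Δ (ρ_m − ρ_c)/ρ_m.
h = 34.6 km × 540/3320 = 5.63 km.

5.63 km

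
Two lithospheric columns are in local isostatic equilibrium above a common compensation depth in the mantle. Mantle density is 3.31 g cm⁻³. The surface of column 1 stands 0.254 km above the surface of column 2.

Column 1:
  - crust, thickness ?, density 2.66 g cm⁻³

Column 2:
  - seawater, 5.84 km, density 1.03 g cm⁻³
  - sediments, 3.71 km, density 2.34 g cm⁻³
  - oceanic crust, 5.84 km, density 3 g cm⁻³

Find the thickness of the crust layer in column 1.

Take the compensation level at the base of the deeper column (depth z_c below the surface of column 1) and equate Σ ρ_i t_i down to z_c; mantle fills any gap and the z_c terms cancel.
Column 1: x×2.66 + (z_c − 0 − x)×3.31
Column 2: 0.254×0 + 5.84×1.03 + 3.71×2.34 + 5.84×3 + (z_c − 0.254 − 15.39)×3.31
The z_c×3.31 term appears on both sides and cancels. Collect the known terms of each column as K = Σ(ρt)_known − 3.31 × (depth of known layers): K_1 = 0 − 3.31×0 = 0; K_2 = 32.2166 − 3.31×(0.254 + 15.39) = −19.56504.
Balance: K_1 − x×(3.31 − 2.66) = K_2, so x = (K_1 − K_2)/(3.31 − 2.66) = 19.565/0.65 = 30.1 km.

30.1 km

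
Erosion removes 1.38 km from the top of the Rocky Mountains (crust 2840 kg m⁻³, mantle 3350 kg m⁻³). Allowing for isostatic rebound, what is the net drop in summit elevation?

0.21 km

Rebound u = e ρ_c/ρ_m = 1.38 km × 2840/3350 = 1.17 km.
Net surface drop = e − u = 1.38 km − 1.17 km = e (ρ_m − ρ_c)/ρ_m = 0.21 km.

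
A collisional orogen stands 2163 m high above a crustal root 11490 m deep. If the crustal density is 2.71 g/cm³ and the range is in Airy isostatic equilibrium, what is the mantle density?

3.22 g/cm³

Airy balance: ρ_c h = (ρ_m − ρ_c) r → ρ_m = ρ_c (1 + h/r).
ρ_m = 2.71 × (1 + 2163 m/11490 m) = 3.22 g/cm³.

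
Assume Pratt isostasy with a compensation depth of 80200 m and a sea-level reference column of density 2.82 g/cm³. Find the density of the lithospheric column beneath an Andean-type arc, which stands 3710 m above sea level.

2.7 g/cm³

Pratt balance: ρ_ref D = ρ (D + h).
ρ = ρ_ref D/(D + h) = 2.82 × 80200 m/(80200 m + 3710 m) = 2.7 g/cm³.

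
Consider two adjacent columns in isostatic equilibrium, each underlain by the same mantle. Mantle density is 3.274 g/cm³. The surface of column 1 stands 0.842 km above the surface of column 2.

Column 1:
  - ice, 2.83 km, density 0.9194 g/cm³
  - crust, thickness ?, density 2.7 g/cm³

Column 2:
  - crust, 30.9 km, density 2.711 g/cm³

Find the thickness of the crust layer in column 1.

23.5 km

Take the compensation level at the base of the deeper column (depth z_c below the surface of column 1) and equate Σ ρ_i t_i down to z_c; mantle fills any gap and the z_c terms cancel.
Column 1: 2.83×0.9194 + x×2.7 + (z_c − 2.83 − x)×3.274
Column 2: 0.842×0 + 30.9×2.711 + (z_c − 0.842 − 30.9)×3.274
The z_c×3.274 term appears on both sides and cancels. Collect the known terms of each column as K = Σ(ρt)_known − 3.274 × (depth of known layers): K_1 = 2.601902 − 3.274×2.83 = −6.663518; K_2 = 83.7699 − 3.274×(0.842 + 30.9) = −20.153408.
Balance: K_1 − x×(3.274 − 2.7) = K_2, so x = (K_1 − K_2)/(3.274 − 2.7) = 13.4899/0.574 = 23.5 km.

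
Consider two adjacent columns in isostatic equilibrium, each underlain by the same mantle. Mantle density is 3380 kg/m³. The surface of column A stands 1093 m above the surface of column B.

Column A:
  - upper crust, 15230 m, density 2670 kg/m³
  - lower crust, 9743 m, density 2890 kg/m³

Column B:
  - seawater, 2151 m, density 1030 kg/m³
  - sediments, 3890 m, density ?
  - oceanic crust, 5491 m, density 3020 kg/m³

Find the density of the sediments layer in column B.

Take the compensation level at the base of the deeper column (depth z_c below the surface of column A) and equate Σ ρ_i t_i down to z_c; mantle fills any gap and the z_c terms cancel.
Column A: 15230×2670 + 9743×2890 + (z_c − 24973)×3380
Column B: 1093×0 + 2151×1030 + 3890×ρ + 5491×3020 + (z_c − 1093 − 11532)×3380
The z_c×3380 term appears on both sides and cancels. Collect the known terms of each column as K = Σ(ρt)_known − 3380 × (depth of known layers): K_A = 68821370 − 3380×24973 = −15587370; K_B = 18798350 − 3380×(1093 + 11532) = −23874150.
Balance: K_A = K_B + 3890×ρ, so ρ = (K_A − K_B)/3890 = 8286780/3890 = 2130 kg/m³.

2130 kg/m³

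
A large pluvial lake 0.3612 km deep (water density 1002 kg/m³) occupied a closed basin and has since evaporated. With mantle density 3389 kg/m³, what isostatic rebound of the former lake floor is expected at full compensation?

0.107 km

u = d ρ_w/ρ_m = 0.3612 km × 1002/3389 = 0.107 km.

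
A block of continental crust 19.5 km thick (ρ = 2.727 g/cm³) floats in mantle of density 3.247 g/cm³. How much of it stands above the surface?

Floating equilibrium: submerged depth d = t ρ_obj/ρ_fluid = 19.5 km × 2.727/3.247 = 16.38 km.
Freeboard = t − d = 19.5 km − 16.38 km = 3.12 km.

3.12 km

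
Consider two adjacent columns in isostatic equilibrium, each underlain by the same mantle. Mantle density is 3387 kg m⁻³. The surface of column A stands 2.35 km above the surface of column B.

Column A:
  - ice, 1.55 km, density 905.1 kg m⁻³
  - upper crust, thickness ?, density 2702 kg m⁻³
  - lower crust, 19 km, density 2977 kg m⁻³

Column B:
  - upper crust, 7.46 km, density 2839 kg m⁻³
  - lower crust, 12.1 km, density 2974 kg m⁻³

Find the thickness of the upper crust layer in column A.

7.89 km

Take the compensation level at the base of the deeper column (depth z_c below the surface of column A) and equate Σ ρ_i t_i down to z_c; mantle fills any gap and the z_c terms cancel.
Column A: 1.55×905.1 + x×2702 + 19×2977 + (z_c − 20.55 − x)×3387
Column B: 2.35×0 + 7.46×2839 + 12.1×2974 + (z_c − 2.35 − 19.56)×3387
The z_c×3387 term appears on both sides and cancels. Collect the known terms of each column as K = Σ(ρt)_known − 3387 × (depth of known layers): K_A = 57965.905 − 3387×20.55 = −11636.945; K_B = 57164.34 − 3387×(2.35 + 19.56) = −17044.83.
Balance: K_A − x×(3387 − 2702) = K_B, so x = (K_A − K_B)/(3387 − 2702) = 5407.89/685 = 7.89 km.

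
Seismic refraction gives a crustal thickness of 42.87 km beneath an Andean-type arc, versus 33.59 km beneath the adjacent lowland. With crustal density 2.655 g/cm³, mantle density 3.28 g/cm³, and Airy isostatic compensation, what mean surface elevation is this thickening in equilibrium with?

Excess crust Δ = 42.87 km − 33.59 km = 9.28 km, split between elevation h and root r with h + r = Δ.
Airy balance ρ_c h = (ρ_m − ρ_c) r gives r = h ρ_c/(ρ_m − ρ_c), so h (1 + ρ_c/(ρ_m − ρ_c)) = Δ, i.e. h = Δ (ρ_m − ρ_c)/ρ_m.
h = 9.28 km × 0.625/3.28 = 1.77 km.

1.77 km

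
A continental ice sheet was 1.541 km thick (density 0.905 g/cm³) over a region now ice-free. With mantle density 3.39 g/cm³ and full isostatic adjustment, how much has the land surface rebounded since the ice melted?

Removing the load lets mantle flow back in; uplift u satisfies ρ_ice t = ρ_m u.
u = t ρ_ice/ρ_m = 1.541 km × 0.905/3.39 = 0.411 km.

0.411 km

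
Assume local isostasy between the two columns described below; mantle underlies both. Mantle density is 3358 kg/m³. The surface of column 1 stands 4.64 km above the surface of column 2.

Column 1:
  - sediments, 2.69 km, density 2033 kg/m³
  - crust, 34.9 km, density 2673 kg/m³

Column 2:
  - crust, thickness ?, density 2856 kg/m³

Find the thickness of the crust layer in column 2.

Take the compensation level at the base of the deeper column (depth z_c below the surface of column 1) and equate Σ ρ_i t_i down to z_c; mantle fills any gap and the z_c terms cancel.
Column 1: 2.69×2033 + 34.9×2673 + (z_c − 37.59)×3358
Column 2: 4.64×0 + x×2856 + (z_c − 4.64 − 0 − x)×3358
The z_c×3358 term appears on both sides and cancels. Collect the known terms of each column as K = Σ(ρt)_known − 3358 × (depth of known layers): K_1 = 98756.47 − 3358×37.59 = −27470.75; K_2 = 0 − 3358×(4.64 + 0) = −15581.12.
Balance: K_1 = K_2 − x×(3358 − 2856), so x = (K_2 − K_1)/(3358 − 2856) = 11889.6/502 = 23.7 km.

23.7 km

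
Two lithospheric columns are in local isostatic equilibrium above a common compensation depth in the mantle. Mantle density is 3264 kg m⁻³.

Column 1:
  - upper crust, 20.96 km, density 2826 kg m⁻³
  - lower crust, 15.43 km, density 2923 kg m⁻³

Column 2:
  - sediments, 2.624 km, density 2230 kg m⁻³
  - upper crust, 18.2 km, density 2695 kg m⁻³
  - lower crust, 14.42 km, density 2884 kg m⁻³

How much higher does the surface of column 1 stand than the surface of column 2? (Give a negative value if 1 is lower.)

For any compensation level in the mantle, the mantle terms cancel and isostasy reduces to e = (Σt_1 − Σt_2) − (Σ(ρt)_1 − Σ(ρt)_2) / ρ_m.
Σt_1 = 36.39 km; Σt_2 = 35.244 km; Σ(ρt)_1 = 104334.85; Σ(ρt)_2 = 96487.8 (in km·kg m⁻³).
e = (36.39 − 35.244) − (104334.85 − 96487.8) / 3264 = −1.26 km.

−1.26 km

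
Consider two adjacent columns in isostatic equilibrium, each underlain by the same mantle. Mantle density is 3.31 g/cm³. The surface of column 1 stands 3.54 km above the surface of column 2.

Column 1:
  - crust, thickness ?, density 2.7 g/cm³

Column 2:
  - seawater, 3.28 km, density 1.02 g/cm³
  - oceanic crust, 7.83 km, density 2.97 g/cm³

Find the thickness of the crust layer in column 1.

35.9 km

Take the compensation level at the base of the deeper column (depth z_c below the surface of column 1) and equate Σ ρ_i t_i down to z_c; mantle fills any gap and the z_c terms cancel.
Column 1: x×2.7 + (z_c − 0 − x)×3.31
Column 2: 3.54×0 + 3.28×1.02 + 7.83×2.97 + (z_c − 3.54 − 11.11)×3.31
The z_c×3.31 term appears on both sides and cancels. Collect the known terms of each column as K = Σ(ρt)_known − 3.31 × (depth of known layers): K_1 = 0 − 3.31×0 = 0; K_2 = 26.6007 − 3.31×(3.54 + 11.11) = −21.8908.
Balance: K_1 − x×(3.31 − 2.7) = K_2, so x = (K_1 − K_2)/(3.31 − 2.7) = 21.8908/0.61 = 35.9 km.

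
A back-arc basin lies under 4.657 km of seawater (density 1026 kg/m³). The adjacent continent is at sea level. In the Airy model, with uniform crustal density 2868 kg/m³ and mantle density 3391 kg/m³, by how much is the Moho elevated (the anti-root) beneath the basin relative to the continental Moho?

16.4 km

In Airy isostatic equilibrium: replacing crust with seawater at the top is compensated by replacing crust with mantle at the base: d (ρ_c − ρ_w) = a (ρ_m − ρ_c).
a = d (ρ_c − ρ_w)/(ρ_m − ρ_c) = 4.657 km × 1842/523 = 16.4 km.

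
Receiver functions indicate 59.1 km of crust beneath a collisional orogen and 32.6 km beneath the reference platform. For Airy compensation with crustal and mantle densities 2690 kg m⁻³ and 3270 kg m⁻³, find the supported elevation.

Excess crust Δ = 59.1 km − 32.6 km = 26.5 km, split between elevation h and root r with h + r = Δ.
Airy balance ρ_c h = (ρ_m − ρ_c) r gives r = h ρ_c/(ρ_m − ρ_c), so h (1 + ρ_c/(ρ_m − ρ_c)) = Δ, i.e. h = Δ (ρ_m − ρ_c)/ρ_m.
h = 26.5 km × 580/3270 = 4.7 km.

4.7 km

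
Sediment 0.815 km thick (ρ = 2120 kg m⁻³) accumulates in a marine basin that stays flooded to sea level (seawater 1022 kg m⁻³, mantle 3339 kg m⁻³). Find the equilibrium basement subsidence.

0.386 km

Submarine loading: the sediment displaces seawater, and the subsidence is in turn flooded, so s (ρ_m − ρ_w) = t (ρ_sed − ρ_w).
s = 0.815 km × (2120 − 1022) / (3339 − 1022) = 0.386 km.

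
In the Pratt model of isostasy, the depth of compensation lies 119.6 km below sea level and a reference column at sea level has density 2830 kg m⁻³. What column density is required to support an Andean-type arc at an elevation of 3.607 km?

Pratt balance: ρ_ref D = ρ (D + h).
ρ = ρ_ref D/(D + h) = 2830 × 119.6 km/(119.6 km + 3.607 km) = 2750 kg m⁻³.

2750 kg m⁻³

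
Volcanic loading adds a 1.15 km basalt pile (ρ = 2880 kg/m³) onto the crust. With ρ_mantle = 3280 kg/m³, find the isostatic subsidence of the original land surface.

Subaerial loading: s = t ρ_load / ρ_m.
s = 1.15 km × 2880/3280 = 1.01 km.

1.01 km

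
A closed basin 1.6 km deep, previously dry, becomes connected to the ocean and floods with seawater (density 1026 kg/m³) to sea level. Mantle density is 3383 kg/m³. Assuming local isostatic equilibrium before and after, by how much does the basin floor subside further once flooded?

After flooding the water column is d + s deep. Its weight must equal the weight of mantle displaced by the extra subsidence s: (d + s) ρ_w = s ρ_m.
s = d ρ_w / (ρ_m − ρ_w) = 1.6 km × 1026/(3383 − 1026) = 0.696 km.

0.696 km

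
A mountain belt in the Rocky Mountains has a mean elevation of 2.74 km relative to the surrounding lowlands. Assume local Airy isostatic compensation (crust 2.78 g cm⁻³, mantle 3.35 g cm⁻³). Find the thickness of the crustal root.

In Airy isostatic equilibrium: the weight of the topography is balanced by the buoyancy of the root, ρ_c h = (ρ_m − ρ_c) r.
r = h · ρ_c / (ρ_m − ρ_c) = 2.74 km × 2.78 / (3.35 − 2.78) = 13.4 km.

13.4 km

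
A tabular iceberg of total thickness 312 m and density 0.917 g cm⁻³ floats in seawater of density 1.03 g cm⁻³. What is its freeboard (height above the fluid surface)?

Floating equilibrium: submerged depth d = t ρ_obj/ρ_fluid = 312 m × 0.917/1.03 = 277.8 m.
Freeboard = t − d = 312 m − 277.8 m = 34.2 m.

34.2 m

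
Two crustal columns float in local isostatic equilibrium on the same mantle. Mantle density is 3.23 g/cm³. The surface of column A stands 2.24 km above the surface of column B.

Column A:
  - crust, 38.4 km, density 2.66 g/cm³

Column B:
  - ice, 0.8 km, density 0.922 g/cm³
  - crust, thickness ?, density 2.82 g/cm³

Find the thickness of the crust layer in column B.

Take the compensation level at the base of the deeper column (depth z_c below the surface of column A) and equate Σ ρ_i t_i down to z_c; mantle fills any gap and the z_c terms cancel.
Column A: 38.4×2.66 + (z_c − 38.4)×3.23
Column B: 2.24×0 + 0.8×0.922 + x×2.82 + (z_c − 2.24 − 0.8 − x)×3.23
The z_c×3.23 term appears on both sides and cancels. Collect the known terms of each column as K = Σ(ρt)_known − 3.23 × (depth of known layers): K_A = 102.144 − 3.23×38.4 = −21.888; K_B = 0.7376 − 3.23×(2.24 + 0.8) = −9.0816.
Balance: K_A = K_B − x×(3.23 − 2.82), so x = (K_B − K_A)/(3.23 − 2.82) = 12.8064/0.41 = 31.2 km.

31.2 km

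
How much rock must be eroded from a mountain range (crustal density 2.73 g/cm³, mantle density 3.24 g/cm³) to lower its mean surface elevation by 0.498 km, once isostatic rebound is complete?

3.16 km

Net drop Δ = e − u = e − e ρ_c/ρ_m = e (ρ_m − ρ_c)/ρ_m.
e = Δ ρ_m/(ρ_m − ρ_c) = 0.498 km × 3.24/0.51 = 3.16 km.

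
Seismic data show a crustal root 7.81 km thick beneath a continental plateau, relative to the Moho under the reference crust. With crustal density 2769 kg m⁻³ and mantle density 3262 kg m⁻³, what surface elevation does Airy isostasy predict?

In Airy isostatic equilibrium: ρ_c h = (ρ_m − ρ_c) r.
h = r (ρ_m − ρ_c) / ρ_c = 7.81 km × (3262 − 2769) / 2769 = 1.39 km.

1.39 km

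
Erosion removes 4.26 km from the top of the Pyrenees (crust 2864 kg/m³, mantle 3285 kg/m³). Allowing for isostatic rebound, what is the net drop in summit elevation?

Rebound u = e ρ_c/ρ_m = 4.26 km × 2864/3285 = 3.714 km.
Net surface drop = e − u = 4.26 km − 3.714 km = e (ρ_m − ρ_c)/ρ_m = 0.546 km.

0.546 km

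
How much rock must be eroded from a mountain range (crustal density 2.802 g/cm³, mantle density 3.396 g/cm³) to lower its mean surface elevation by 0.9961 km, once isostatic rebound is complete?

Net drop Δ = e − u = e − e ρ_c/ρ_m = e (ρ_m − ρ_c)/ρ_m.
e = Δ ρ_m/(ρ_m − ρ_c) = 0.9961 km × 3.396/0.594 = 5.69 km.

5.69 km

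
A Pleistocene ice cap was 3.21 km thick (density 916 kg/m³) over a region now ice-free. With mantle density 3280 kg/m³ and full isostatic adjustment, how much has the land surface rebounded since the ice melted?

0.896 km

Removing the load lets mantle flow back in; uplift u satisfies ρ_ice t = ρ_m u.
u = t ρ_ice/ρ_m = 3.21 km × 916/3280 = 0.896 km.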